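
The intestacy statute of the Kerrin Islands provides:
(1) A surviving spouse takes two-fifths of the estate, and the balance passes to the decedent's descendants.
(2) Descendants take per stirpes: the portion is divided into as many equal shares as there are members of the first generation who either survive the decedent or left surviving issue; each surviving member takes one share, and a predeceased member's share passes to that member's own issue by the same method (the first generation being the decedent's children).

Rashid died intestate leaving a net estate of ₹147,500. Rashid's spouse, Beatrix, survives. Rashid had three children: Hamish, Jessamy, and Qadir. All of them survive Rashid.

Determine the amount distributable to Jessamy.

Jessamy receives ₹29,500.

Beatrix takes two-fifths of ₹147,500 = ₹59,000. The remaining ₹88,500 passes to the descendants.
The descendants' portion (₹88,500) is divided into 3 shares of ₹29,500: Hamish, Jessamy, and Qadir each take ₹29,500.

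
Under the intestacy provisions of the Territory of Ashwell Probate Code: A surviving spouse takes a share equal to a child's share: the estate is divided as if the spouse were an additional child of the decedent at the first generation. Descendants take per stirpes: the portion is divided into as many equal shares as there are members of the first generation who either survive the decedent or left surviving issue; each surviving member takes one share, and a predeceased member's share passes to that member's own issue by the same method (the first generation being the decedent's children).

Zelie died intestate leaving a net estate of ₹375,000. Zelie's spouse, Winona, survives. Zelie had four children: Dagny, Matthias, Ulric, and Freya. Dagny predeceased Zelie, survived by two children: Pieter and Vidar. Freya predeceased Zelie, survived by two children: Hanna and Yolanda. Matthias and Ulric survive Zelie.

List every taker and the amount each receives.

Winona: ₹75,000; Pieter: ₹37,500; Vidar: ₹37,500; Matthias: ₹75,000; Ulric: ₹75,000; Hanna: ₹37,500; Yolanda: ₹37,500

The spouse counts as an additional share at the children's level, so there are 5 primary shares of ₹75,000. Winona takes one such share (₹75,000).
The children's combined portion (₹300,000) is divided into 4 shares of ₹75,000: Matthias and Ulric each take ₹75,000; Dagny's ₹75,000 share passes to Dagny's issue; Freya's ₹75,000 share passes to Freya's issue.
Dagny's share (₹75,000) is divided into 2 shares of ₹37,500: Pieter and Vidar each take ₹37,500.
Freya's share (₹75,000) is divided into 2 shares of ₹37,500: Hanna and Yolanda each take ₹37,500.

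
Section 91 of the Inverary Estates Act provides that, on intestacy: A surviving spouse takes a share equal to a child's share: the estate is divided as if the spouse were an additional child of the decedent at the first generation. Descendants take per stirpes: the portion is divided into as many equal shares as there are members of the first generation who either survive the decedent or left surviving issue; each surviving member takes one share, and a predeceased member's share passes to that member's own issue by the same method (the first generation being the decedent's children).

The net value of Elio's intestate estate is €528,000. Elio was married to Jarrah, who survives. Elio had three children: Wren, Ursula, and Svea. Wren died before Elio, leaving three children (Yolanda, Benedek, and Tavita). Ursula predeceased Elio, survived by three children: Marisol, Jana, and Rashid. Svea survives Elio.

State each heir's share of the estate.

Jarrah: €132,000; Yolanda: €44,000; Benedek: €44,000; Tavita: €44,000; Marisol: €44,000; Jana: €44,000; Rashid: €44,000; Svea: €132,000

The spouse counts as an additional share at the children's level, so there are 4 primary shares of €132,000. Jarrah takes one such share (€132,000).
The children's combined portion (€396,000) is divided into 3 shares of €132,000: Svea takes €132,000; Wren's €132,000 share passes to Wren's issue; Ursula's €132,000 share passes to Ursula's issue.
Wren's share (€132,000) is divided into 3 shares of €44,000: Yolanda, Benedek, and Tavita each take €44,000.
Ursula's share (€132,000) is divided into 3 shares of €44,000: Marisol, Jana, and Rashid each take €44,000.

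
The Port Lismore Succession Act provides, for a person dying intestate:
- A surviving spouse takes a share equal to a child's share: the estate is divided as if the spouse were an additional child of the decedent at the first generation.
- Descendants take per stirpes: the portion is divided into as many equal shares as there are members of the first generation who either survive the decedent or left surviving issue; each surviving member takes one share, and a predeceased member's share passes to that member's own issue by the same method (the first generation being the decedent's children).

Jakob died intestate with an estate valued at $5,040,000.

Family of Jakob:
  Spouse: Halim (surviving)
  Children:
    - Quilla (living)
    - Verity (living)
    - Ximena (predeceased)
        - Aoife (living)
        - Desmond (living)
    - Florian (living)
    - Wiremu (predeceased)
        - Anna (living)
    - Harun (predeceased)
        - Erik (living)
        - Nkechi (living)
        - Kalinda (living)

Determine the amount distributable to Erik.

Erik receives $240,000.

The spouse counts as an additional share at the children's level, so there are 7 primary shares of $720,000. Halim takes one such share ($720,000).
The children's combined portion ($4,320,000) is divided into 6 shares of $720,000: Quilla, Verity, and Florian each take $720,000; Ximena's $720,000 share passes to Ximena's issue; Wiremu's $720,000 share passes to Wiremu's issue; Harun's $720,000 share passes to Harun's issue.
Ximena's share ($720,000) is divided into 2 shares of $360,000: Aoife and Desmond each take $360,000.
Wiremu's share ($720,000) passes entirely to Anna.
Harun's share ($720,000) is divided into 3 shares of $240,000: Erik, Nkechi, and Kalinda each take $240,000.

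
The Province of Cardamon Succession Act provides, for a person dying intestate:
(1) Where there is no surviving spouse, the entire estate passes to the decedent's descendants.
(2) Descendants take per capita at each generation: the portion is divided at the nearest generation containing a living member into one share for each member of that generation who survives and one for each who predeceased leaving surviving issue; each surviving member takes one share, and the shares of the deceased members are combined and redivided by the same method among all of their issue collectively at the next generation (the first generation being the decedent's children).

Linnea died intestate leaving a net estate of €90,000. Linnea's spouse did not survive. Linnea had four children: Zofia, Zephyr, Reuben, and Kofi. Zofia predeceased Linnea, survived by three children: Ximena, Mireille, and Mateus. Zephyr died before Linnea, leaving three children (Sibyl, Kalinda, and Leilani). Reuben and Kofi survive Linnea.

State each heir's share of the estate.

Ximena: €7,500; Mireille: €7,500; Mateus: €7,500; Sibyl: €7,500; Kalinda: €7,500; Leilani: €7,500; Reuben: €22,500; Kofi: €22,500

The entire €90,000 passes to the descendants.
That amount (€90,000) is divided at the children's generation into 4 shares of €22,500. Reuben and Kofi each take €22,500. The 2 shares of the deceased (Zofia and Zephyr) are combined into a pool of €45,000.
That pool (€45,000) is divided at the grandchildren's generation equally among Ximena, Mireille, Mateus, Sibyl, Kalinda, and Leilani: €7,500 each.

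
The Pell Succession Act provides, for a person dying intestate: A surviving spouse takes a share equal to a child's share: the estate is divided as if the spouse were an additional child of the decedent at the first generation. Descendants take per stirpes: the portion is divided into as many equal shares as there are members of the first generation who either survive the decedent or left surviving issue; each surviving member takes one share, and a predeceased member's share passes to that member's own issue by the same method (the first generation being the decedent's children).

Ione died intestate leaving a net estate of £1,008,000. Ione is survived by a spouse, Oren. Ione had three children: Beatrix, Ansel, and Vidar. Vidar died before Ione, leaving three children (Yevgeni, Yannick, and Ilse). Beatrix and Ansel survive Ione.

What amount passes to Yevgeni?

Yevgeni receives £84,000.

The spouse counts as an additional share at the children's level, so there are 4 primary shares of £252,000. Oren takes one such share (£252,000).
The children's combined portion (£756,000) is divided into 3 shares of £252,000: Beatrix and Ansel each take £252,000; Vidar's £252,000 share passes to Vidar's issue.
Vidar's share (£252,000) is divided into 3 shares of £84,000: Yevgeni, Yannick, and Ilse each take £84,000.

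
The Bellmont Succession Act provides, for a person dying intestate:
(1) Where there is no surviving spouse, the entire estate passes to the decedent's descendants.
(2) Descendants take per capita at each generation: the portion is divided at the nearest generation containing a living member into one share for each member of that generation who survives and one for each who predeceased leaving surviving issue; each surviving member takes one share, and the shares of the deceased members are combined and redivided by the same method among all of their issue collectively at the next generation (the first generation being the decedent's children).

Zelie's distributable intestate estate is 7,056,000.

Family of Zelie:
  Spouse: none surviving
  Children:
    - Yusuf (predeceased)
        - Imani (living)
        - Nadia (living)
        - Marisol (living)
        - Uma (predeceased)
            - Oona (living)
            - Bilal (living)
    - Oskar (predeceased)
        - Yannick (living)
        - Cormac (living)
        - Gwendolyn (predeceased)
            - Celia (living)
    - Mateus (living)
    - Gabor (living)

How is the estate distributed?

Imani: 504,000; Nadia: 504,000; Marisol: 504,000; Oona: 336,000; Bilal: 336,000; Yannick: 504,000; Cormac: 504,000; Celia: 336,000; Mateus: 1,764,000; Gabor: 1,764,000

The entire 7,056,000 passes to the descendants.
That amount (7,056,000) is divided at the children's generation into 4 shares of 1,764,000. Mateus and Gabor each take 1,764,000. The 2 shares of the deceased (Yusuf and Oskar) are combined into a pool of 3,528,000.
That pool (3,528,000) is divided at the grandchildren's generation into 7 shares of 504,000. Imani, Nadia, Marisol, Yannick, and Cormac each take 504,000. The 2 shares of the deceased (Uma and Gwendolyn) are combined into a pool of 1,008,000.
That pool (1,008,000) is divided at the great-grandchildren's generation equally among Oona, Bilal, and Celia: 336,000 each.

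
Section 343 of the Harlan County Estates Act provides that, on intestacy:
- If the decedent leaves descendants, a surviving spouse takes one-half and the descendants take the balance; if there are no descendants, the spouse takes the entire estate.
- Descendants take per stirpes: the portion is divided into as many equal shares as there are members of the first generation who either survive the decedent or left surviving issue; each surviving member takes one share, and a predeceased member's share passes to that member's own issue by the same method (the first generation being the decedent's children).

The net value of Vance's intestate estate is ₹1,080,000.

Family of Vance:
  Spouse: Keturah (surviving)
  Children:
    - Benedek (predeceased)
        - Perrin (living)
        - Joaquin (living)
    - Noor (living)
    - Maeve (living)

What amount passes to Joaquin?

Keturah takes one-half of ₹1,080,000 = ₹540,000. The remaining ₹540,000 passes to the descendants.
The descendants' portion (₹540,000) is divided into 3 shares of ₹180,000: Noor and Maeve each take ₹180,000; Benedek's ₹180,000 share passes to Benedek's issue.
Benedek's share (₹180,000) is divided into 2 shares of ₹90,000: Perrin and Joaquin each take ₹90,000.

Joaquin receives ₹90,000.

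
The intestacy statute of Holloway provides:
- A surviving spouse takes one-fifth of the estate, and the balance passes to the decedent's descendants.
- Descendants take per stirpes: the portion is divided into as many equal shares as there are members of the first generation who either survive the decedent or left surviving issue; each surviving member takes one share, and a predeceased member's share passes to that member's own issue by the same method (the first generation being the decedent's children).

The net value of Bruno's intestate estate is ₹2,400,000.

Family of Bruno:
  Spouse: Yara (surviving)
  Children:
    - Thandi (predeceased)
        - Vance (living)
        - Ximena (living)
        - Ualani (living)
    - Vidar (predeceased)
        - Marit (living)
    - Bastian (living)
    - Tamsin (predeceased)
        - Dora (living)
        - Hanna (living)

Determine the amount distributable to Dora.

Yara takes one-fifth of ₹2,400,000 = ₹480,000. The remaining ₹1,920,000 passes to the descendants.
The descendants' portion (₹1,920,000) is divided into 4 shares of ₹480,000: Bastian takes ₹480,000; Thandi's ₹480,000 share passes to Thandi's issue; Vidar's ₹480,000 share passes to Vidar's issue; Tamsin's ₹480,000 share passes to Tamsin's issue.
Thandi's share (₹480,000) is divided into 3 shares of ₹160,000: Vance, Ximena, and Ualani each take ₹160,000.
Vidar's share (₹480,000) passes entirely to Marit.
Tamsin's share (₹480,000) is divided into 2 shares of ₹240,000: Dora and Hanna each take ₹240,000.

Dora receives ₹240,000.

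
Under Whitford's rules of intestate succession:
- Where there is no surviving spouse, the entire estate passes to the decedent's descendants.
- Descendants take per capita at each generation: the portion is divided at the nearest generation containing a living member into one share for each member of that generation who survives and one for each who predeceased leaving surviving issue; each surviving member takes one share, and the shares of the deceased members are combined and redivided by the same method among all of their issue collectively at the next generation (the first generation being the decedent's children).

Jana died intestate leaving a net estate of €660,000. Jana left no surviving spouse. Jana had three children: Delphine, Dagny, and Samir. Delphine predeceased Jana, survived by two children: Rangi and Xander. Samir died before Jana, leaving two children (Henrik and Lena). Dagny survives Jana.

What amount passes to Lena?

Lena receives €110,000.

The entire €660,000 passes to the descendants.
That amount (€660,000) is divided at the children's generation into 3 shares of €220,000. Dagny takes €220,000. The 2 shares of the deceased (Delphine and Samir) are combined into a pool of €440,000.
That pool (€440,000) is divided at the grandchildren's generation equally among Rangi, Xander, Henrik, and Lena: €110,000 each.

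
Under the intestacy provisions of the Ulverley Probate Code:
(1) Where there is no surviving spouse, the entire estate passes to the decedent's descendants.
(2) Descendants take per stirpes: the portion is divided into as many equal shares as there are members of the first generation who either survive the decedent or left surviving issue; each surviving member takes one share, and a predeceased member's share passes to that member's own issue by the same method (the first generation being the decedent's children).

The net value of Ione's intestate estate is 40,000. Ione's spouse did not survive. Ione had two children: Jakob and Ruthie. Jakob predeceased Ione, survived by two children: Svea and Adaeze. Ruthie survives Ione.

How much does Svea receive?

The entire 40,000 passes to the descendants.
That amount (40,000) is divided into 2 shares of 20,000: Ruthie takes 20,000; Jakob's 20,000 share passes to Jakob's issue.
Jakob's share (20,000) is divided into 2 shares of 10,000: Svea and Adaeze each take 10,000.

Svea receives 10,000.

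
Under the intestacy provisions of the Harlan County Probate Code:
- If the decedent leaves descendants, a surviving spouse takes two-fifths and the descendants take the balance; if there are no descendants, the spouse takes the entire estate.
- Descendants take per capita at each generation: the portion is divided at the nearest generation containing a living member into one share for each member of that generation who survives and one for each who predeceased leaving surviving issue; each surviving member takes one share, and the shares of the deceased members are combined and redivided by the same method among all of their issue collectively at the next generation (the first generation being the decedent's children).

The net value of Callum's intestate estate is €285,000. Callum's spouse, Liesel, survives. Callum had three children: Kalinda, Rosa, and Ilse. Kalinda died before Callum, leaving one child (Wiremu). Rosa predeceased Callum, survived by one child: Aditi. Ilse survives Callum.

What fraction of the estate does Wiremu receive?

Liesel takes two-fifths of €285,000 = €114,000. The remaining €171,000 passes to the descendants.
The descendants' portion (€171,000) is divided at the children's generation into 3 shares of €57,000. Ilse takes €57,000. The 2 shares of the deceased (Kalinda and Rosa) are combined into a pool of €114,000.
That pool (€114,000) is divided at the grandchildren's generation equally among Wiremu and Aditi: €57,000 each.

Wiremu receives 1/5 of the estate.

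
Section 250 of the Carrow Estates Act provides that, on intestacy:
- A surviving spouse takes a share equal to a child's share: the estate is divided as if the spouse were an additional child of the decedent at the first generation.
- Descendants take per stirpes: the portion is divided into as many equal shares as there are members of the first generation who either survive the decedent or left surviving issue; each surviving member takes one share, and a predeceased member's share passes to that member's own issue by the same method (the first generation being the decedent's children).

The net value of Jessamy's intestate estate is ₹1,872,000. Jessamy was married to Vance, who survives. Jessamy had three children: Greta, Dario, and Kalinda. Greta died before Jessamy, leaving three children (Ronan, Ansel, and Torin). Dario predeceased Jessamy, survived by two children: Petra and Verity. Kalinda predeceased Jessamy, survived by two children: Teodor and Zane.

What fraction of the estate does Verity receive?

Verity receives 1/8 of the estate.

The spouse counts as an additional share at the children's level, so there are 4 primary shares of ₹468,000. Vance takes one such share (₹468,000).
The children's combined portion (₹1,404,000) is divided into 3 shares of ₹468,000: Greta's ₹468,000 share passes to Greta's issue; Dario's ₹468,000 share passes to Dario's issue; Kalinda's ₹468,000 share passes to Kalinda's issue.
Greta's share (₹468,000) is divided into 3 shares of ₹156,000: Ronan, Ansel, and Torin each take ₹156,000.
Dario's share (₹468,000) is divided into 2 shares of ₹234,000: Petra and Verity each take ₹234,000.
Kalinda's share (₹468,000) is divided into 2 shares of ₹234,000: Teodor and Zane each take ₹234,000.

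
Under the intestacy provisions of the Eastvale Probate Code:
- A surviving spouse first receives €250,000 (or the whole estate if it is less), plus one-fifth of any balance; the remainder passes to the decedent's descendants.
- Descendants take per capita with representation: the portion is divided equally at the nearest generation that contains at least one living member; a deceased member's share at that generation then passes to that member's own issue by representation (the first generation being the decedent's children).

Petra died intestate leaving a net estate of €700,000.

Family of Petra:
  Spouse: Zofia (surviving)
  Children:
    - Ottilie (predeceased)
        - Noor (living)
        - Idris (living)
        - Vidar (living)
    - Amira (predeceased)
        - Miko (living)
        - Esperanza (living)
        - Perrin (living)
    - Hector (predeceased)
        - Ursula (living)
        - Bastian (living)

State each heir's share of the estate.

Zofia first takes €250,000, leaving a balance of €450,000. Zofia then takes one-fifth of the balance (€90,000), for a total of €340,000. The remaining €360,000 passes to the descendants.
No child survives, so the initial division is made at the grandchildren's generation.
The descendants' portion (€360,000) is divided into 8 shares of €45,000: Noor, Idris, Vidar, Miko, Esperanza, Perrin, Ursula, and Bastian each take €45,000.

Zofia: €340,000; Noor: €45,000; Idris: €45,000; Vidar: €45,000; Miko: €45,000; Esperanza: €45,000; Perrin: €45,000; Ursula: €45,000; Bastian: €45,000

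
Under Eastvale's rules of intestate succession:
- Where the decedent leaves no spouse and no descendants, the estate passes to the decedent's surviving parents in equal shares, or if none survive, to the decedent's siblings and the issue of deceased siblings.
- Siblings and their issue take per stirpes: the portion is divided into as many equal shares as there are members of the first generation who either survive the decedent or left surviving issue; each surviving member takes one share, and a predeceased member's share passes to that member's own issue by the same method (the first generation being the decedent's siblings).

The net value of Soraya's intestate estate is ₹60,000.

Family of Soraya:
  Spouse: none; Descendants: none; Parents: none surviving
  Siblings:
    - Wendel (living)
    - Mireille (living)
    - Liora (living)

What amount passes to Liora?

The entire ₹60,000 passes to the siblings and their issue.
That amount (₹60,000) is divided into 3 shares of ₹20,000: Wendel, Mireille, and Liora each take ₹20,000.

Liora receives ₹20,000.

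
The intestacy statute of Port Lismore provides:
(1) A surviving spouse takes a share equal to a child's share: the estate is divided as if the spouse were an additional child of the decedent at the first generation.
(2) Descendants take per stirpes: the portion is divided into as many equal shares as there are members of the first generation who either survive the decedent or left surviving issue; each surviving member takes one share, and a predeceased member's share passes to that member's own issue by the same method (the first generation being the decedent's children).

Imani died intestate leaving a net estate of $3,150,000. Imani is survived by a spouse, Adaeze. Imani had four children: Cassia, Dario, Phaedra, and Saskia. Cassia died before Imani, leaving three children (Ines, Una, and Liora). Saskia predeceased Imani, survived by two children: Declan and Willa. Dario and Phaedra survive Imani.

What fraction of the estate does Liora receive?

The spouse counts as an additional share at the children's level, so there are 5 primary shares of $630,000. Adaeze takes one such share ($630,000).
The children's combined portion ($2,520,000) is divided into 4 shares of $630,000: Dario and Phaedra each take $630,000; Cassia's $630,000 share passes to Cassia's issue; Saskia's $630,000 share passes to Saskia's issue.
Cassia's share ($630,000) is divided into 3 shares of $210,000: Ines, Una, and Liora each take $210,000.
Saskia's share ($630,000) is divided into 2 shares of $315,000: Declan and Willa each take $315,000.

Liora receives 1/15 of the estate.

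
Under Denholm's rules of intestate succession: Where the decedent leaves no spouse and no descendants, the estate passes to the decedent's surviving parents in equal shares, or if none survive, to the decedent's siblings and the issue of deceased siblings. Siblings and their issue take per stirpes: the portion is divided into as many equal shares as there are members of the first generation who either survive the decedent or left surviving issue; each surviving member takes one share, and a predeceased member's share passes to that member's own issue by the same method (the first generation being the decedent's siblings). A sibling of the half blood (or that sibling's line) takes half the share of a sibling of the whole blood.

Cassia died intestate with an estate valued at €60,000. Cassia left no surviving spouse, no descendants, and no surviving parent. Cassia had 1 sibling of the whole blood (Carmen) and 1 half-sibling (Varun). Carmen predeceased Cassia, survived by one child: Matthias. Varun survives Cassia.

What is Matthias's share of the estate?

Matthias receives €40,000.

The entire €60,000 passes to the siblings and their issue.
Counting each half-blood sibling's line as half a unit, there are 3/2 units in €60,000, so one unit is €40,000. Whole-blood lines (Carmen) take €40,000 each; half-blood lines (Varun) take €20,000 each.
Carmen's share (€40,000) passes entirely to Matthias.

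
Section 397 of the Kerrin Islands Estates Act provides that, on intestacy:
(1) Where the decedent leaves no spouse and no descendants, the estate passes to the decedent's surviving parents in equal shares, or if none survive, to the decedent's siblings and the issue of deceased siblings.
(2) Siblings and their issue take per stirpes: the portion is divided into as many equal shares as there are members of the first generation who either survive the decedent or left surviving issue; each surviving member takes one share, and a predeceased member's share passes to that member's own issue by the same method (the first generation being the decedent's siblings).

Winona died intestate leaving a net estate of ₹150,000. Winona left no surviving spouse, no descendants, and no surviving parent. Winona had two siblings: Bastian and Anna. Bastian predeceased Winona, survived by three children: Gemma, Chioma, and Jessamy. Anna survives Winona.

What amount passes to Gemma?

The entire ₹150,000 passes to the siblings and their issue.
That amount (₹150,000) is divided into 2 shares of ₹75,000: Anna takes ₹75,000; Bastian's ₹75,000 share passes to Bastian's issue.
Bastian's share (₹75,000) is divided into 3 shares of ₹25,000: Gemma, Chioma, and Jessamy each take ₹25,000.

Gemma receives ₹25,000.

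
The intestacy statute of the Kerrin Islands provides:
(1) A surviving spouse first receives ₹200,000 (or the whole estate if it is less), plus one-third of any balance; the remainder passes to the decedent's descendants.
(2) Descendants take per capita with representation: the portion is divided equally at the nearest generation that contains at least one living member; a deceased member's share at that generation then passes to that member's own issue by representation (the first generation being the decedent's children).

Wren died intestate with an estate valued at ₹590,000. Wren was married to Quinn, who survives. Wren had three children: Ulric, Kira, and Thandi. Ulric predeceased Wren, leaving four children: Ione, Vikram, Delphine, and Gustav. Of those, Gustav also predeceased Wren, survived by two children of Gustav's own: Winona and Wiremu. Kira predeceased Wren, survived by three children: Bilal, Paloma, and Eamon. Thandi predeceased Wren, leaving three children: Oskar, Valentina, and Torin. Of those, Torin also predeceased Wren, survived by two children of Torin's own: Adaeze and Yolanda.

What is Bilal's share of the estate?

Bilal receives ₹26,000.

Quinn first takes ₹200,000, leaving a balance of ₹390,000. Quinn then takes one-third of the balance (₹130,000), for a total of ₹330,000. The remaining ₹260,000 passes to the descendants.
No child survives, so the initial division is made at the grandchildren's generation.
The descendants' portion (₹260,000) is divided into 10 shares of ₹26,000: Ione, Vikram, Delphine, Bilal, Paloma, Eamon, Oskar, and Valentina each take ₹26,000; Gustav's ₹26,000 share passes to Gustav's issue; Torin's ₹26,000 share passes to Torin's issue.
Gustav's share (₹26,000) is divided into 2 shares of ₹13,000: Winona and Wiremu each take ₹13,000.
Torin's share (₹26,000) is divided into 2 shares of ₹13,000: Adaeze and Yolanda each take ₹13,000.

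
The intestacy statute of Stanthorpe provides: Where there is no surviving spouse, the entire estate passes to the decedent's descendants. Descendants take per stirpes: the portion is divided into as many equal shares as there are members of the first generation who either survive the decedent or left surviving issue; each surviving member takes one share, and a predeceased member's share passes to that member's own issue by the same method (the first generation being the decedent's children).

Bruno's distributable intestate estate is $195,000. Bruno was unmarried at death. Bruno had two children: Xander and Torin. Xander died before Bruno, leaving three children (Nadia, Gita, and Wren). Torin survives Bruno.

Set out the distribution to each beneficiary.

Nadia: $32,500; Gita: $32,500; Wren: $32,500; Torin: $97,500

The entire $195,000 passes to the descendants.
That amount ($195,000) is divided into 2 shares of $97,500: Torin takes $97,500; Xander's $97,500 share passes to Xander's issue.
Xander's share ($97,500) is divided into 3 shares of $32,500: Nadia, Gita, and Wren each take $32,500.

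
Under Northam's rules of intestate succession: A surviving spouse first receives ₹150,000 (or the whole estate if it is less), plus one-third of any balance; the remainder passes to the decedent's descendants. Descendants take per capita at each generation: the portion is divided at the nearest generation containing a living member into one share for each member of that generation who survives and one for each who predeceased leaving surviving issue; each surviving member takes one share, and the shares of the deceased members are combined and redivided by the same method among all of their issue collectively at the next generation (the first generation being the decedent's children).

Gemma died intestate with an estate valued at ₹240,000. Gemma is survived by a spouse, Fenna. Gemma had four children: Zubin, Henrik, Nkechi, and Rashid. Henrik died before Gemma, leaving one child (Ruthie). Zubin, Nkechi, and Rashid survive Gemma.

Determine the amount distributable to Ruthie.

Ruthie receives ₹15,000.

Fenna first takes ₹150,000, leaving a balance of ₹90,000. Fenna then takes one-third of the balance (₹30,000), for a total of ₹180,000. The remaining ₹60,000 passes to the descendants.
The descendants' portion (₹60,000) is divided at the children's generation into 4 shares of ₹15,000. Zubin, Nkechi, and Rashid each take ₹15,000. The remaining share for the deceased Henrik (₹15,000) is carried to the next generation.
That pool (₹15,000) passes entirely to Ruthie, the sole taker at the grandchildren's generation.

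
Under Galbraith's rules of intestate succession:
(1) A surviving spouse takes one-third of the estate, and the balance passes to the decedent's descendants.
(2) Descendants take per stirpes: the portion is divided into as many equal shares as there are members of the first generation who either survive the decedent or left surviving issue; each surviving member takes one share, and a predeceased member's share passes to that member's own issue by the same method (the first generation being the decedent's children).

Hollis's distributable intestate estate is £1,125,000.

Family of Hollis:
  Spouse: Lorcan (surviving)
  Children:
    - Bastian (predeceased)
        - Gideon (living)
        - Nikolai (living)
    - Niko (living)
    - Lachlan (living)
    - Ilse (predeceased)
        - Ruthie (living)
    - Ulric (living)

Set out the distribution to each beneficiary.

Lorcan: £375,000; Gideon: £75,000; Nikolai: £75,000; Niko: £150,000; Lachlan: £150,000; Ruthie: £150,000; Ulric: £150,000

Lorcan takes one-third of £1,125,000 = £375,000. The remaining £750,000 passes to the descendants.
The descendants' portion (£750,000) is divided into 5 shares of £150,000: Niko, Lachlan, and Ulric each take £150,000; Bastian's £150,000 share passes to Bastian's issue; Ilse's £150,000 share passes to Ilse's issue.
Bastian's share (£150,000) is divided into 2 shares of £75,000: Gideon and Nikolai each take £75,000.
Ilse's share (£150,000) passes entirely to Ruthie.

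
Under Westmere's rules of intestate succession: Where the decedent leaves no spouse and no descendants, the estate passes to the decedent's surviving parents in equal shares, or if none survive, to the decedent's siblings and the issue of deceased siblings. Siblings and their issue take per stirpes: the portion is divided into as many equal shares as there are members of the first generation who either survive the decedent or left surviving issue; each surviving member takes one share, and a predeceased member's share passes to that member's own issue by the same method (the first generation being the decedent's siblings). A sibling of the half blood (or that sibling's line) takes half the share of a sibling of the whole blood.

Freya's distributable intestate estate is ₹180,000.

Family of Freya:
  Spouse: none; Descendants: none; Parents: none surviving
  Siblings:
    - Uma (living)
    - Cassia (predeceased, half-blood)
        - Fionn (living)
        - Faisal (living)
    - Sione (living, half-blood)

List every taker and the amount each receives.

Uma: ₹90,000; Fionn: ₹22,500; Faisal: ₹22,500; Sione: ₹45,000

The entire ₹180,000 passes to the siblings and their issue.
Counting each half-blood sibling's line as half a unit, there are 2 units in ₹180,000, so one unit is ₹90,000. Whole-blood lines (Uma) take ₹90,000 each; half-blood lines (Cassia and Sione) take ₹45,000 each.
Cassia's share (₹45,000) is divided into 2 shares of ₹22,500: Fionn and Faisal each take ₹22,500.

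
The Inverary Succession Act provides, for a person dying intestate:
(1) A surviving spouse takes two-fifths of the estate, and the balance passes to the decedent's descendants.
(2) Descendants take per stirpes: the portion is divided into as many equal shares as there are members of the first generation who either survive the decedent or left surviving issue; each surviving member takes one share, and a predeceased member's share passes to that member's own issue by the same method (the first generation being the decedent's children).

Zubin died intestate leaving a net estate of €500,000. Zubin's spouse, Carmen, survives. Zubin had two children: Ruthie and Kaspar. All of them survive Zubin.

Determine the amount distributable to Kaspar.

Carmen takes two-fifths of €500,000 = €200,000. The remaining €300,000 passes to the descendants.
The descendants' portion (€300,000) is divided into 2 shares of €150,000: Ruthie and Kaspar each take €150,000.

Kaspar receives €150,000.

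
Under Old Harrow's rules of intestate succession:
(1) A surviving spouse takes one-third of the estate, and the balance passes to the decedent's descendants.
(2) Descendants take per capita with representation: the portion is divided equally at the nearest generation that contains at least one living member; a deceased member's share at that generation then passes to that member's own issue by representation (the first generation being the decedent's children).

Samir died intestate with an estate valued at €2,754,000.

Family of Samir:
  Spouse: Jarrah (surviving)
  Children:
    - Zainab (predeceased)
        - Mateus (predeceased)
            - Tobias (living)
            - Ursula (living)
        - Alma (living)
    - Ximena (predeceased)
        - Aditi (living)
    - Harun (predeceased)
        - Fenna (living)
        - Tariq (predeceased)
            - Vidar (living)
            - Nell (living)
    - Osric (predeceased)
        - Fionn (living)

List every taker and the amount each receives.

Jarrah: €918,000; Tobias: €153,000; Ursula: €153,000; Alma: €306,000; Aditi: €306,000; Fenna: €306,000; Vidar: €153,000; Nell: €153,000; Fionn: €306,000

Jarrah takes one-third of €2,754,000 = €918,000. The remaining €1,836,000 passes to the descendants.
No child survives, so the initial division is made at the grandchildren's generation.
The descendants' portion (€1,836,000) is divided into 6 shares of €306,000: Alma, Aditi, Fenna, and Fionn each take €306,000; Mateus's €306,000 share passes to Mateus's issue; Tariq's €306,000 share passes to Tariq's issue.
Mateus's share (€306,000) is divided into 2 shares of €153,000: Tobias and Ursula each take €153,000.
Tariq's share (€306,000) is divided into 2 shares of €153,000: Vidar and Nell each take €153,000.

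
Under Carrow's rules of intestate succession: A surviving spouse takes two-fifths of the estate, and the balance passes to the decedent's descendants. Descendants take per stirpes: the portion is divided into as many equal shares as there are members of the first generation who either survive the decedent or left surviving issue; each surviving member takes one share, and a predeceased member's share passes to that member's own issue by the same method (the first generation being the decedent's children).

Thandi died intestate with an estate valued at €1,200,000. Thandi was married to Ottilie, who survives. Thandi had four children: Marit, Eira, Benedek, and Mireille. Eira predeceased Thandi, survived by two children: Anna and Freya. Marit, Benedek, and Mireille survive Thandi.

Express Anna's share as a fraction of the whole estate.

Anna receives 3/40 of the estate.

Ottilie takes two-fifths of €1,200,000 = €480,000. The remaining €720,000 passes to the descendants.
The descendants' portion (€720,000) is divided into 4 shares of €180,000: Marit, Benedek, and Mireille each take €180,000; Eira's €180,000 share passes to Eira's issue.
Eira's share (€180,000) is divided into 2 shares of €90,000: Anna and Freya each take €90,000.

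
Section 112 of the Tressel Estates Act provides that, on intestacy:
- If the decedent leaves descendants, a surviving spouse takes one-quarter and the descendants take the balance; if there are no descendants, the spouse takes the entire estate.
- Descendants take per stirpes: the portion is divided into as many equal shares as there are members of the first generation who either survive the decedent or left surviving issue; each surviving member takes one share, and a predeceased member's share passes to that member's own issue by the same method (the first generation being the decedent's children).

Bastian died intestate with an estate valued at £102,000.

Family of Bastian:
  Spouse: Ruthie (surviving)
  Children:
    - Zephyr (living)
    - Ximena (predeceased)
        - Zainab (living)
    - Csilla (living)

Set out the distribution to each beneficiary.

Ruthie: £25,500; Zephyr: £25,500; Zainab: £25,500; Csilla: £25,500

Ruthie takes one-quarter of £102,000 = £25,500. The remaining £76,500 passes to the descendants.
The descendants' portion (£76,500) is divided into 3 shares of £25,500: Zephyr and Csilla each take £25,500; Ximena's £25,500 share passes to Ximena's issue.
Ximena's share (£25,500) passes entirely to Zainab.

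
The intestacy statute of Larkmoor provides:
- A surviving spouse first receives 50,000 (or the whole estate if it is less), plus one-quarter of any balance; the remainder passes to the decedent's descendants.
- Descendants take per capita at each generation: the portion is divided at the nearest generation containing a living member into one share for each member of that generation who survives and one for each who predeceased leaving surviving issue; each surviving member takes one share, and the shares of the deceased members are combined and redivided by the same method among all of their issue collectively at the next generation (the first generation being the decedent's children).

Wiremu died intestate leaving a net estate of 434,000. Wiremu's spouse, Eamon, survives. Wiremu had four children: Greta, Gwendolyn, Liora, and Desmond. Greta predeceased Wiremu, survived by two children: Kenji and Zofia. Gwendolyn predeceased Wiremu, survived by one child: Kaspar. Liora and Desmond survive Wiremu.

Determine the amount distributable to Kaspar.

Eamon first takes 50,000, leaving a balance of 384,000. Eamon then takes one-quarter of the balance (96,000), for a total of 146,000. The remaining 288,000 passes to the descendants.
The descendants' portion (288,000) is divided at the children's generation into 4 shares of 72,000. Liora and Desmond each take 72,000. The 2 shares of the deceased (Greta and Gwendolyn) are combined into a pool of 144,000.
That pool (144,000) is divided at the grandchildren's generation equally among Kenji, Zofia, and Kaspar: 48,000 each.

Kaspar receives 48,000.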